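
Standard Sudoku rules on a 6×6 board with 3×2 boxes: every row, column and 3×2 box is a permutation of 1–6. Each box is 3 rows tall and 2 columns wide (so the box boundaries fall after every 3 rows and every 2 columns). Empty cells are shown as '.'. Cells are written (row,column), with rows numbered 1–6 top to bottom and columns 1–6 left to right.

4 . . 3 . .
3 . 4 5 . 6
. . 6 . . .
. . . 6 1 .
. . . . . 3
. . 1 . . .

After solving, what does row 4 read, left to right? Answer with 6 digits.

543612

(1,3) = 2: row 1 has {3,4}; col 3 has {1,4,6}; box has {3,4,5,6} → only 2 remains.
(1,5) = 5: row 1 has {2,3,4}; col 5 has {1}; box has {6} → only 5 remains.
(1,6) = 1: row 1 has {2,3,4,5}; col 6 has {3,6}; box has {5,6} → only 1 remains.
(2,5) = 2: row 2 has {3,4,5,6}; col 5 has {1,5}; box has {1,5,6} → only 2 remains.
(3,4) = 1: row 3 has {6}; col 4 has {3,5,6}; box has {2,3,4,5,6} → only 1 remains.
(3,6) = 4: row 3 has {1,6}; col 6 has {1,3,6}; box has {1,2,5,6} → only 4 remains.
(5,3) = 5: row 5 has {3}; col 3 has {1,2,4,6}; box has {1,6} → only 5 remains.
(1,2) = 6: row 1 has {1,2,3,4,5}; col 2 has {}; box has {3,4} → only 6 remains.
(2,2) = 1: row 2 has {2,3,4,5,6}; col 2 has {6}; box has {3,4,6} → only 1 remains.
(3,5) = 3: row 3 has {1,4,6}; col 5 has {1,2,5}; box has {1,2,4,5,6} → only 3 remains.
(4,3) = 3: row 4 has {1,6}; col 3 has {1,2,4,5,6}; box has {1,5,6} → only 3 remains.
(4,2) = 4: in row 4, 4 can only go here (every other open cell in that row sees a 4).
(5,2) = 2: row 5 has {3,5}; col 2 has {1,4,6}; box has {4} → only 2 remains.
(5,4) = 4: row 5 has {2,3,5}; col 4 has {1,3,5,6}; box has {1,3,5,6} → only 4 remains.
(5,5) = 6: row 5 has {2,3,4,5}; col 5 has {1,2,3,5}; box has {1,3} → only 6 remains.
(6,4) = 2: row 6 has {1}; col 4 has {1,3,4,5,6}; box has {1,3,4,5,6} → only 2 remains.
(6,5) = 4: row 6 has {1,2}; col 5 has {1,2,3,5,6}; box has {1,3,6} → only 4 remains.
(6,6) = 5: row 6 has {1,2,4}; col 6 has {1,3,4,6}; box has {1,3,4,6} → only 5 remains.
(3,2) = 5: row 3 has {1,3,4,6}; col 2 has {1,2,4,6}; box has {1,3,4,6} → only 5 remains.
(4,1) = 5: row 4 has {1,3,4,6}; col 1 has {3,4}; box has {2,4} → only 5 remains.
(4,6) = 2: row 4 has {1,3,4,5,6}; col 6 has {1,3,4,5,6}; box has {1,3,4,5,6} → only 2 remains.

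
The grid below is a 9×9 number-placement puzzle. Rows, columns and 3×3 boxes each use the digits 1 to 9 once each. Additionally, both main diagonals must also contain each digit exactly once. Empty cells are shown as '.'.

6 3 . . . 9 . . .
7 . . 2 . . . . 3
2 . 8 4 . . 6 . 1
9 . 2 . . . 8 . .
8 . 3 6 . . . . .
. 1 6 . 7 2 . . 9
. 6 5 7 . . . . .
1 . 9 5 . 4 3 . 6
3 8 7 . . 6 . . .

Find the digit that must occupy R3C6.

R4C6 = 1: row 4 has {2,8,9}; col 6 has {2,4,6,9}; box has {2,6,7}; anti-diagonal has {3,5,6} → only 1 remains.
R5C6 = 5: row 5 has {3,6,8}; col 6 has {1,2,4,6,9}; box has {1,2,6,7} → only 5 remains.
R6C4 = 8: row 6 has {1,2,6,7,9}; col 4 has {2,4,5,6,7}; box has {1,2,5,6,7}; anti-diagonal has {1,3,5,6} → only 8 remains.
R7C1 = 4: row 7 has {5,6,7}; col 1 has {1,2,3,6,7,8,9}; box has {1,3,5,6,7,8,9} → only 4 remains.
R8C2 = 2: row 8 has {1,3,4,5,6,9}; col 2 has {1,3,6,8}; box has {1,3,4,5,6,7,8,9}; anti-diagonal has {1,3,5,6,8} → only 2 remains.
R8C5 = 8: row 8 has {1,2,3,4,5,6,9}; col 5 has {7}; box has {4,5,6,7} → only 8 remains.
R8C8 = 7: row 8 has {1,2,3,4,5,6,8,9}; col 8 has {}; box has {3,6}; main diagonal has {2,6,8} → only 7 remains.
R1C4 = 1: row 1 has {3,6,9}; col 4 has {2,4,5,6,7,8}; box has {2,4,9} → only 1 remains.
R1C5 = 5: row 1 has {1,3,6,9}; col 5 has {7,8}; box has {1,2,4,9} → only 5 remains.
R2C5 = 6: row 2 has {2,3,7}; col 5 has {5,7,8}; box has {1,2,4,5,9} → only 6 remains.
R2C6 = 8: row 2 has {2,3,6,7}; col 6 has {1,2,4,5,6,9}; box has {1,2,4,5,6,9} → only 8 remains.
R3C5 = 3: row 3 has {1,2,4,6,8}; col 5 has {5,6,7,8}; box has {1,2,4,5,6,8,9} → only 3 remains.
R3C6 = 7: row 3 has {1,2,3,4,6,8}; col 6 has {1,2,4,5,6,8,9}; box has {1,2,3,4,5,6,8,9} → only 7 remains.

7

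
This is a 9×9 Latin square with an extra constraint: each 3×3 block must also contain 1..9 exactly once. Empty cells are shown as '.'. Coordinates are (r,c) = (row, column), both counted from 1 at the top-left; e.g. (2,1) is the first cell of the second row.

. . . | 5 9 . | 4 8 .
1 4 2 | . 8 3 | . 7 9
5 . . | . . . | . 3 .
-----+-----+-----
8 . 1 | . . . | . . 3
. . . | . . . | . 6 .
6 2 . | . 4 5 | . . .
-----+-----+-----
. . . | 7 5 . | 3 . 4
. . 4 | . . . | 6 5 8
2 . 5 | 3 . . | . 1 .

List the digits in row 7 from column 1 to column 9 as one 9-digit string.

(2,4) = 6 (sole candidate).
(2,7) = 5 (sole candidate).
(6,8) = 9 (sole candidate).
(7,1) = 9: row 7 has {3,4,5,7}; col 1 has {1,2,5,6,8}; box has {2,4,5} → only 9 remains.
(7,8) = 2: row 7 has {3,4,5,7,9}; col 8 has {1,3,5,6,7,8,9}; box has {1,3,4,5,6,8} → only 2 remains.
(9,5) = 6 (sole candidate).
(9,9) = 7 (sole candidate).
(4,8) = 4 (sole candidate).
(6,9) = 1 (sole candidate).
(9,2) = 8 (sole candidate).
(9,7) = 9 (sole candidate).
(6,4) = 8 (sole candidate).
(6,7) = 7 (sole candidate).
(7,3) = 6: row 7 has {2,3,4,5,7,9}; col 3 has {1,2,4,5}; box has {2,4,5,8,9} → only 6 remains.
(9,6) = 4 (sole candidate).
(4,7) = 2 (sole candidate).
(5,7) = 8 (sole candidate).
(5,9) = 5 (sole candidate).
(6,3) = 3 (sole candidate).
(7,2) = 1: row 7 has {2,3,4,5,6,7,9}; col 2 has {2,4,8}; box has {2,4,5,6,8,9} → only 1 remains.
(7,6) = 8: row 7 has {1,2,3,4,5,6,7,9}; col 6 has {3,4,5}; box has {3,4,5,6,7} → only 8 remains.

916758324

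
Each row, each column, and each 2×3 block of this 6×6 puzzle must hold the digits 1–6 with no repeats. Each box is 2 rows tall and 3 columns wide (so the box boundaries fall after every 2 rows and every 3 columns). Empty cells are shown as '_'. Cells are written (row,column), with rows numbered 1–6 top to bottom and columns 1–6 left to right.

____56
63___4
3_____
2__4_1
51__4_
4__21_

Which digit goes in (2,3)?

5

(1,1) = 1: row 1 has {5,6}; col 1 has {2,3,4,5,6}; box has {3,6} → only 1 remains.
(1,4) = 3: row 1 has {1,5,6}; col 4 has {2,4}; box has {4,5,6} → only 3 remains.
(2,4) = 1: row 2 has {3,4,6}; col 4 has {2,3,4}; box has {3,4,5,6} → only 1 remains.
(2,5) = 2: row 2 has {1,3,4,6}; col 5 has {1,4,5}; box has {1,3,4,5,6} → only 2 remains.
(3,5) = 6: row 3 has {3}; col 5 has {1,2,4,5}; box has {1,4} → only 6 remains.
(4,5) = 3: row 4 has {1,2,4}; col 5 has {1,2,4,5,6}; box has {1,4,6} → only 3 remains.
(5,4) = 6: row 5 has {1,4,5}; col 4 has {1,2,3,4}; box has {1,2,4} → only 6 remains.
(5,6) = 3: row 5 has {1,4,5,6}; col 6 has {1,4,6}; box has {1,2,4,6} → only 3 remains.
(6,2) = 6: row 6 has {1,2,4}; col 2 has {1,3}; box has {1,4,5} → only 6 remains.
(6,3) = 3: row 6 has {1,2,4,6}; col 3 has {}; box has {1,4,5,6} → only 3 remains.
(6,6) = 5: row 6 has {1,2,3,4,6}; col 6 has {1,3,4,6}; box has {1,2,3,4,6} → only 5 remains.
(2,3) = 5: row 2 has {1,2,3,4,6}; col 3 has {3}; box has {1,3,6} → only 5 remains.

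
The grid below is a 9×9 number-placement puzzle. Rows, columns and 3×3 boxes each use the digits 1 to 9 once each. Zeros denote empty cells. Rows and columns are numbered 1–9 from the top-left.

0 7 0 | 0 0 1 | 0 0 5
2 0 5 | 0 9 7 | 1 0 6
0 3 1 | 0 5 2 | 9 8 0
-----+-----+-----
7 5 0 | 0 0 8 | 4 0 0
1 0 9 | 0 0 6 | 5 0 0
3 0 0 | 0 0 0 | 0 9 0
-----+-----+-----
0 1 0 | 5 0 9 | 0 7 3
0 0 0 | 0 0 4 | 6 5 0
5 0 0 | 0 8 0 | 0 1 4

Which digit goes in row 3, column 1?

6

row 3, column 9 = 7 (sole candidate).
row 6, column 6 = 5 (sole candidate).
row 9, column 6 = 3 (sole candidate).
row 9, column 7 = 2 (sole candidate).
row 1, column 7 = 3 (sole candidate).
row 2, column 8 = 4 (sole candidate).
row 7, column 7 = 8 (sole candidate).
row 8, column 9 = 9 (sole candidate).
row 1, column 8 = 2 (sole candidate).
row 2, column 2 = 8 (sole candidate).
row 2, column 4 = 3 (sole candidate).
row 5, column 8 = 3 (sole candidate).
row 6, column 7 = 7 (sole candidate).
row 8, column 1 = 8 (sole candidate).
row 8, column 2 = 2 (sole candidate).
row 4, column 8 = 6 (sole candidate).
row 5, column 2 = 4 (sole candidate).
row 6, column 2 = 6 (sole candidate).
row 9, column 2 = 9 (sole candidate).
row 4, column 3 = 2 (sole candidate).
row 4, column 9 = 1 (sole candidate).
row 6, column 3 = 8 (sole candidate).
row 6, column 9 = 2 (sole candidate).
row 4, column 4 = 9 (sole candidate).
row 4, column 5 = 3 (sole candidate).
row 5, column 9 = 8 (sole candidate).
row 1, column 4 = 8 (hidden single in row 1).
row 1, column 1 = 9 (hidden single in row 1).
row 7, column 5 = 2 (hidden single in row 7).
row 5, column 5 = 7 (sole candidate).
row 8, column 5 = 1 (sole candidate).
row 5, column 4 = 2 (sole candidate).
row 6, column 5 = 4 (sole candidate).
row 8, column 4 = 7 (sole candidate).
row 9, column 4 = 6 (sole candidate).
row 1, column 5 = 6 (sole candidate).
row 3, column 4 = 4 (sole candidate).
row 6, column 4 = 1 (sole candidate).
row 8, column 3 = 3 (sole candidate).
row 9, column 3 = 7 (sole candidate).
row 1, column 3 = 4 (sole candidate).
row 3, column 1 = 6: row 3 has {1,2,3,4,5,7,8,9}; col 1 has {1,2,3,5,7,8,9}; box has {1,2,3,4,5,7,8,9} → only 6 remains.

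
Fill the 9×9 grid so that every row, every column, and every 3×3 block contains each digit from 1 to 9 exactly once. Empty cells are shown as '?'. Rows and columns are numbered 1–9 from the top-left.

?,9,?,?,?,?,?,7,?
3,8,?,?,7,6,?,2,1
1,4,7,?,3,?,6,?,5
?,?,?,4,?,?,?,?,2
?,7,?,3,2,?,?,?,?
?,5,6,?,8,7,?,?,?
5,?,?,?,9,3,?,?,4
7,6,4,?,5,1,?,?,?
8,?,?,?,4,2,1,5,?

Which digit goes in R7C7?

8

R1C5 = 1 (sole candidate).
R2C3 = 5 (sole candidate).
R2C4 = 9 (sole candidate).
R2C7 = 4 (sole candidate).
R3C6 = 8 (sole candidate).
R3C8 = 9 (sole candidate).
R4C1 = 9 (sole candidate).
R4C5 = 6 (sole candidate).
R4C6 = 5 (sole candidate).
R5C1 = 4 (sole candidate).
R5C6 = 9 (sole candidate).
R6C1 = 2 (sole candidate).
R6C4 = 1 (sole candidate).
R8C4 = 8 (sole candidate).
R8C8 = 3 (sole candidate).
R8C9 = 9 (sole candidate).
R9C2 = 3 (sole candidate).
R9C3 = 9 (sole candidate).
R1C1 = 6 (sole candidate).
R1C3 = 2 (sole candidate).
R1C4 = 5 (sole candidate).
R1C6 = 4 (sole candidate).
R3C4 = 2 (sole candidate).
R4C2 = 1 (sole candidate).
R4C8 = 8 (sole candidate).
R5C3 = 8 (sole candidate).
R5C7 = 5 (sole candidate).
R5C9 = 6 (sole candidate).
R6C8 = 4 (sole candidate).
R6C9 = 3 (sole candidate).
R7C2 = 2 (sole candidate).
R7C3 = 1 (sole candidate).
R7C8 = 6 (sole candidate).
R8C7 = 2 (sole candidate).
R9C9 = 7 (sole candidate).
R1C9 = 8 (sole candidate).
R4C3 = 3 (sole candidate).
R4C7 = 7 (sole candidate).
R5C8 = 1 (sole candidate).
R6C7 = 9 (sole candidate).
R7C4 = 7 (sole candidate).
R7C7 = 8: row 7 has {1,2,3,4,5,6,7,9}; col 7 has {1,2,4,5,6,7,9}; box has {1,2,3,4,5,6,7,9} → only 8 remains.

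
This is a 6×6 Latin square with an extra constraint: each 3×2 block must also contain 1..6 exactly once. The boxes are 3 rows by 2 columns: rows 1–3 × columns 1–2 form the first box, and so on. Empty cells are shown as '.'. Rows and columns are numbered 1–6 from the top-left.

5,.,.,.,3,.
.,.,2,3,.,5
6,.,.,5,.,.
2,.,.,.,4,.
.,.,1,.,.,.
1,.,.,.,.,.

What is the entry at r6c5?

2

r2c1 = 4: row 2 has {2,3,5}; col 1 has {1,2,5,6}; box has {5,6} → only 4 remains.
r2c2 = 1: row 2 has {2,3,4,5}; col 2 has {}; box has {4,5,6} → only 1 remains.
r2c5 = 6: row 2 has {1,2,3,4,5}; col 5 has {3,4}; box has {3,5} → only 6 remains.
r3c3 = 4: row 3 has {5,6}; col 3 has {1,2}; box has {2,3,5} → only 4 remains.
r4c4 = 6: row 4 has {2,4}; col 4 has {3,5}; box has {1} → only 6 remains.
r5c1 = 3: row 5 has {1}; col 1 has {1,2,4,5,6}; box has {1,2} → only 3 remains.
r1c2 = 2: row 1 has {3,5}; col 2 has {1}; box has {1,4,5,6} → only 2 remains.
r1c3 = 6: row 1 has {2,3,5}; col 3 has {1,2,4}; box has {2,3,4,5} → only 6 remains.
r1c4 = 1: row 1 has {2,3,5,6}; col 4 has {3,5,6}; box has {2,3,4,5,6} → only 1 remains.
r1c6 = 4: row 1 has {1,2,3,5,6}; col 6 has {5}; box has {3,5,6} → only 4 remains.
r3c2 = 3: row 3 has {4,5,6}; col 2 has {1,2}; box has {1,2,4,5,6} → only 3 remains.
r4c2 = 5: row 4 has {2,4,6}; col 2 has {1,2,3}; box has {1,2,3} → only 5 remains.
r4c3 = 3: row 4 has {2,4,5,6}; col 3 has {1,2,4,6}; box has {1,6} → only 3 remains.
r4c6 = 1: row 4 has {2,3,4,5,6}; col 6 has {4,5}; box has {4} → only 1 remains.
r6c3 = 5: row 6 has {1}; col 3 has {1,2,3,4,6}; box has {1,3,6} → only 5 remains.
r6c5 = 2: row 6 has {1,5}; col 5 has {3,4,6}; box has {1,4} → only 2 remains.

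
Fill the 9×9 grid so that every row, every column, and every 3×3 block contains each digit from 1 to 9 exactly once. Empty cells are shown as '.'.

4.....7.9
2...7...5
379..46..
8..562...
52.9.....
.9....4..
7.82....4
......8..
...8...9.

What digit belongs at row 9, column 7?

row 3, column 4 = 1: row 3 has {3,4,6,7,9}; col 4 has {2,5,8,9}; box has {4,7} → only 1 remains.
row 2, column 8 = 4: in row 2, 4 can only go here (every other open cell in that row sees a 4).
row 2, column 6 = 9: in row 2, 9 can only go here (every other open cell in that row sees a 9).
row 2, column 2 = 8: in row 2, 8 can only go here (every other open cell in that row sees an 8).
row 3, column 5 = 5: in row 3, 5 can only go here (every other open cell in that row sees a 5).
row 4, column 7 = 9: in row 4, 9 can only go here (every other open cell in that row sees a 9).
row 6, column 8 = 5: in row 6, 5 can only go here (every other open cell in that row sees a 5).
row 6, column 9 = 2: in row 6, 2 can only go here (every other open cell in that row sees a 2).
row 3, column 9 = 8: row 3 has {1,3,4,5,6,7,9}; col 9 has {2,4,5,9}; box has {4,5,6,7,9} → only 8 remains.
row 3, column 8 = 2: row 3 has {1,3,4,5,6,7,8,9}; col 8 has {4,5,9}; box has {4,5,6,7,8,9} → only 2 remains.
row 1, column 5 = 2: in row 1, 2 can only go here (every other open cell in that row sees a 2).
row 1, column 6 = 8: in row 1, 8 can only go here (every other open cell in that row sees an 8).
row 6, column 5 = 8: in row 6, 8 can only go here (every other open cell in that row sees an 8).
row 5, column 8 = 8: in row 5, 8 can only go here (every other open cell in that row sees an 8).
row 7, column 5 = 9: in row 7, 9 can only go here (every other open cell in that row sees a 9).
row 8, column 3 = 2: in row 8, 2 can only go here (every other open cell in that row sees a 2).
row 8, column 1 = 9: in row 8, 9 can only go here (every other open cell in that row sees a 9).
row 9, column 7 = 2: in row 9, 2 can only go here (every other open cell in that row sees a 2).

2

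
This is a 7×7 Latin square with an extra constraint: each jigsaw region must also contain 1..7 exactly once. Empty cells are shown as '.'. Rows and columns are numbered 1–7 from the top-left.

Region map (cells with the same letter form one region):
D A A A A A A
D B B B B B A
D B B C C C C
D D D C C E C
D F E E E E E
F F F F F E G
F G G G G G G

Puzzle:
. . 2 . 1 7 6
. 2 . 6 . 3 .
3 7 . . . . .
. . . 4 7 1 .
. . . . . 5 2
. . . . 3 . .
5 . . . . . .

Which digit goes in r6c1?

r1c1 = 4: row 1 has {1,2,6,7}; col 1 has {3,5}; region has {3} → only 4 remains.
r2c1 = 7: in row 2, 7 can only go here (every other open cell in that row sees a 7).
r2c3 = 1: in row 2, 1 can only go here (every other open cell in that row sees a 1).
r3c3 = 4: in row 3, 4 can only go here (every other open cell in that row sees a 4).
r2c5 = 5: row 2 has {1,2,3,6,7}; col 5 has {1,3,7}; region has {1,2,3,4,6,7} → only 5 remains.
r2c7 = 4: row 2 has {1,2,3,5,6,7}; col 7 has {2,6}; region has {1,2,6,7} → only 4 remains.
r4c1 = 2: in row 4, 2 can only go here (every other open cell in that row sees a 2).
r4c7 = 3: in row 4, 3 can only go here (every other open cell in that row sees a 3).
r6c4 = 2: in row 6, 2 can only go here (every other open cell in that row sees a 2).
r6c7 = 5: in row 6, 5 can only go here (every other open cell in that row sees a 5).
r3c7 = 1: row 3 has {3,4,7}; col 7 has {2,3,4,5,6}; region has {3,4,7} → only 1 remains.
r7c7 = 7: row 7 has {5}; col 7 has {1,2,3,4,5,6}; region has {5} → only 7 remains.
r3c4 = 5: row 3 has {1,3,4,7}; col 4 has {2,4,6}; region has {1,3,4,7} → only 5 remains.
r1c4 = 3: row 1 has {1,2,4,6,7}; col 4 has {2,4,5,6}; region has {1,2,4,6,7} → only 3 remains.
r5c4 = 7: row 5 has {2,5}; col 4 has {2,3,4,5,6}; region has {1,2,5} → only 7 remains.
r7c4 = 1: row 7 has {5,7}; col 4 has {2,3,4,5,6,7}; region has {5,7} → only 1 remains.
r1c2 = 5: row 1 has {1,2,3,4,6,7}; col 2 has {2,7}; region has {1,2,3,4,6,7} → only 5 remains.
r4c2 = 6: row 4 has {1,2,3,4,7}; col 2 has {2,5,7}; region has {2,3,4,7} → only 6 remains.
r4c3 = 5: row 4 has {1,2,3,4,6,7}; col 3 has {1,2,4}; region has {2,3,4,6,7} → only 5 remains.
r5c1 = 1: row 5 has {2,5,7}; col 1 has {2,3,4,5,7}; region has {2,3,4,5,6,7} → only 1 remains.
r5c2 = 4: row 5 has {1,2,5,7}; col 2 has {2,5,6,7}; region has {2,3,5} → only 4 remains.
r5c5 = 6: row 5 has {1,2,4,5,7}; col 5 has {1,3,5,7}; region has {1,2,5,7} → only 6 remains.
r6c1 = 6: row 6 has {2,3,5}; col 1 has {1,2,3,4,5,7}; region has {2,3,4,5} → only 6 remains.

6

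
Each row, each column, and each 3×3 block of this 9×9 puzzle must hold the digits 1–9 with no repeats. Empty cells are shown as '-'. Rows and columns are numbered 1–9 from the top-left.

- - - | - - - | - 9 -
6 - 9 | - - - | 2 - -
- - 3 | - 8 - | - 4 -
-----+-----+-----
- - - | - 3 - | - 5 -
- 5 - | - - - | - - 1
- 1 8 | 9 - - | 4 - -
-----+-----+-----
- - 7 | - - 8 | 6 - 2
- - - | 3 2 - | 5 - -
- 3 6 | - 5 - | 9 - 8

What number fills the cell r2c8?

8

r3c6 = 9: in row 3, 9 can only go here (every other open cell in that row sees a 9).
r5c1 = 9: in row 5, 9 can only go here (every other open cell in that row sees a 9).
r4c9 = 9: in row 4, 9 can only go here (every other open cell in that row sees a 9).
r6c6 = 5: in row 6, 5 can only go here (every other open cell in that row sees a 5).
r7c8 = 3: in row 7, 3 can only go here (every other open cell in that row sees a 3).
r7c1 = 5: in row 7, 5 can only go here (every other open cell in that row sees a 5).
r5c7 = 3: in row 5, 3 can only go here (every other open cell in that row sees a 3).
r6c1 = 3: in row 6, 3 can only go here (every other open cell in that row sees a 3).
r6c8 = 2: in row 6, 2 can only go here (every other open cell in that row sees a 2).
r8c6 = 6: in row 8, 6 can only go here (every other open cell in that row sees a 6).
r8c2 = 9: in row 8, 9 can only go here (every other open cell in that row sees a 9).
r7c2 = 4: row 7 has {2,3,5,6,7,8}; col 2 has {1,3,5,9}; box has {3,5,6,7,9} → only 4 remains.
r7c4 = 1: row 7 has {2,3,4,5,6,7,8}; col 4 has {3,9}; box has {2,3,5,6,8} → only 1 remains.
r7c5 = 9: row 7 has {1,2,3,4,5,6,7,8}; col 5 has {2,3,5,8}; box has {1,2,3,5,6,8} → only 9 remains.
r8c3 = 1: row 8 has {2,3,5,6,9}; col 3 has {3,6,7,8,9}; box has {3,4,5,6,7,9} → only 1 remains.
r8c8 = 7: row 8 has {1,2,3,5,6,9}; col 8 has {2,3,4,5,9}; box has {2,3,5,6,8,9} → only 7 remains.
r8c9 = 4: row 8 has {1,2,3,5,6,7,9}; col 9 has {1,2,8,9}; box has {2,3,5,6,7,8,9} → only 4 remains.
r9c1 = 2: row 9 has {3,5,6,8,9}; col 1 has {3,5,6,9}; box has {1,3,4,5,6,7,9} → only 2 remains.
r9c8 = 1: row 9 has {2,3,5,6,8,9}; col 8 has {2,3,4,5,7,9}; box has {2,3,4,5,6,7,8,9} → only 1 remains.
r2c8 = 8: row 2 has {2,6,9}; col 8 has {1,2,3,4,5,7,9}; box has {2,4,9} → only 8 remains.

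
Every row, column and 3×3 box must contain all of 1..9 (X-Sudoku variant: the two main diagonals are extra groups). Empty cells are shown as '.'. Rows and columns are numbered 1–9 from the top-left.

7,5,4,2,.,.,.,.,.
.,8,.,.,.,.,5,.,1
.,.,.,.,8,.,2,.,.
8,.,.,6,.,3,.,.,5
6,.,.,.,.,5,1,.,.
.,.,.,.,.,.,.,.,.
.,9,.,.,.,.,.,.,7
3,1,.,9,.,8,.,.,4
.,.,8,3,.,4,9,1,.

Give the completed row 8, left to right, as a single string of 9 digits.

R7C7 = 3 (sole candidate).
R8C7 = 6: row 8 has {1,3,4,8,9}; col 7 has {1,2,3,5,9}; box has {1,3,4,7,9} → only 6 remains.
R9C1 = 5 (sole candidate).
R9C9 = 2 (sole candidate).
R1C7 = 8 (sole candidate).
R7C3 = 6 (sole candidate).
R8C8 = 5: row 8 has {1,3,4,6,8,9}; col 8 has {1}; box has {1,2,3,4,6,7,9}; main diagonal has {2,3,6,7,8} → only 5 remains.
R9C2 = 7 (sole candidate).
R9C5 = 6 (sole candidate).
R1C9 = 9 (sole candidate).
R5C5 = 4 (sole candidate).
R7C8 = 8 (sole candidate).
R8C3 = 2: row 8 has {1,3,4,5,6,8,9}; col 3 has {4,6,8}; box has {1,3,5,6,7,8,9} → only 2 remains.
R8C5 = 7: row 8 has {1,2,3,4,5,6,8,9}; col 5 has {4,6,8}; box has {3,4,6,8,9} → only 7 remains.

312978654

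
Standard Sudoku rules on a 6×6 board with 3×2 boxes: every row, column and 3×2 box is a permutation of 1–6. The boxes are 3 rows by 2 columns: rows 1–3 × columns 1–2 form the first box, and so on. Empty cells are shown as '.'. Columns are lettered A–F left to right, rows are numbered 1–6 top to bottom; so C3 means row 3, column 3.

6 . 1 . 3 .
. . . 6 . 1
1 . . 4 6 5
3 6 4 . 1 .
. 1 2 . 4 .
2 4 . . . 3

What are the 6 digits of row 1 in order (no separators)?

E2 = 2 (sole candidate).
C3 = 3 (sole candidate).
D4 = 5 (sole candidate).
F4 = 2 (sole candidate).
A5 = 5 (sole candidate).
D5 = 3 (sole candidate).
F5 = 6 (sole candidate).
C6 = 6 (sole candidate).
D6 = 1 (sole candidate).
E6 = 5 (sole candidate).
D1 = 2: row 1 has {1,3,6}; col 4 has {1,3,4,5,6}; box has {1,3,4,6} → only 2 remains.
F1 = 4: row 1 has {1,2,3,6}; col 6 has {1,2,3,5,6}; box has {1,2,3,5,6} → only 4 remains.
A2 = 4 (sole candidate).
C2 = 5 (sole candidate).
B3 = 2 (sole candidate).
B1 = 5: row 1 has {1,2,3,4,6}; col 2 has {1,2,4,6}; box has {1,2,4,6} → only 5 remains.

651234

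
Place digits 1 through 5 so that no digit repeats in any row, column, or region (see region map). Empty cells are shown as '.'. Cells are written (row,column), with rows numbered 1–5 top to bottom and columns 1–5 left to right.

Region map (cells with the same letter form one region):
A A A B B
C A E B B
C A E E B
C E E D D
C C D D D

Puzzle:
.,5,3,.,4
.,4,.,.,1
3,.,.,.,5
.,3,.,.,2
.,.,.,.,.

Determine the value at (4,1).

(1,4) = 2 (sole candidate).
(2,4) = 3 (sole candidate).
(5,5) = 3 (sole candidate).
(1,1) = 1 (sole candidate).
(3,2) = 2 (sole candidate).
(5,2) = 1 (sole candidate).
(5,1) = 2 (hidden single in row 5).
(2,1) = 5 (sole candidate).
(2,3) = 2 (sole candidate).
(4,1) = 4: row 4 has {2,3}; col 1 has {1,2,3,5}; region has {1,2,3,5} → only 4 remains.

4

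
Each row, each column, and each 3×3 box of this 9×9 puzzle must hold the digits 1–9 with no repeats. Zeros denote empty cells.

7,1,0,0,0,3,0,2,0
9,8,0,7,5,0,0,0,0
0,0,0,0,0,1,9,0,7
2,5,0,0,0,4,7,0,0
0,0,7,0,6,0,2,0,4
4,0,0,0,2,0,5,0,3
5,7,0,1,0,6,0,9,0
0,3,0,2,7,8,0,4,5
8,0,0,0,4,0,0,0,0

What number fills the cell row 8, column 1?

6

row 2, column 6 = 2 (sole candidate).
row 3, column 5 = 8 (sole candidate).
row 5, column 2 = 9 (sole candidate).
row 5, column 6 = 5 (sole candidate).
row 6, column 2 = 6 (sole candidate).
row 7, column 5 = 3 (sole candidate).
row 7, column 7 = 8 (sole candidate).
row 7, column 9 = 2 (sole candidate).
row 9, column 2 = 2 (sole candidate).
row 9, column 6 = 9 (sole candidate).
row 1, column 5 = 9 (sole candidate).
row 3, column 2 = 4 (sole candidate).
row 3, column 4 = 6 (sole candidate).
row 4, column 5 = 1 (sole candidate).
row 6, column 6 = 7 (sole candidate).
row 7, column 3 = 4 (sole candidate).
row 9, column 4 = 5 (sole candidate).
row 1, column 4 = 4 (sole candidate).
row 1, column 7 = 6 (sole candidate).
row 1, column 9 = 8 (sole candidate).
row 2, column 9 = 1 (sole candidate).
row 3, column 1 = 3 (sole candidate).
row 3, column 8 = 5 (sole candidate).
row 5, column 1 = 1 (sole candidate).
row 5, column 8 = 8 (sole candidate).
row 6, column 3 = 8 (sole candidate).
row 6, column 4 = 9 (sole candidate).
row 6, column 8 = 1 (sole candidate).
row 8, column 1 = 6: row 8 has {2,3,4,5,7,8}; col 1 has {1,2,3,4,5,7,8,9}; box has {2,3,4,5,7,8} → only 6 remains.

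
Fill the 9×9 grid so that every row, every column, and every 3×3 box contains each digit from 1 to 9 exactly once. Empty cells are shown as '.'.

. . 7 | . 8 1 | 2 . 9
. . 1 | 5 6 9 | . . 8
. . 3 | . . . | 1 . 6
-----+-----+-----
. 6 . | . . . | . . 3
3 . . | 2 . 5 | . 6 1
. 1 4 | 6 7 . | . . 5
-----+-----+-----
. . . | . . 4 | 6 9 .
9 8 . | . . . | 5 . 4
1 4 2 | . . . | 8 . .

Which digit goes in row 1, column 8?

row 1, column 2 = 5: row 1 has {1,2,7,8,9}; col 2 has {1,4,6,8}; box has {1,3,7} → only 5 remains.
row 2, column 2 = 2: row 2 has {1,5,6,8,9}; col 2 has {1,4,5,6,8}; box has {1,3,5,7} → only 2 remains.
row 3, column 2 = 9: row 3 has {1,3,6}; col 2 has {1,2,4,5,6,8}; box has {1,2,3,5,7} → only 9 remains.
row 4, column 6 = 8: row 4 has {3,6}; col 6 has {1,4,5,9}; box has {2,5,6,7} → only 8 remains.
row 5, column 2 = 7: row 5 has {1,2,3,5,6}; col 2 has {1,2,4,5,6,8,9}; box has {1,3,4,6} → only 7 remains.
row 6, column 6 = 3: row 6 has {1,4,5,6,7}; col 6 has {1,4,5,8,9}; box has {2,5,6,7,8} → only 3 remains.
row 6, column 7 = 9: row 6 has {1,3,4,5,6,7}; col 7 has {1,2,5,6,8}; box has {1,3,5,6} → only 9 remains.
row 7, column 2 = 3: row 7 has {4,6,9}; col 2 has {1,2,4,5,6,7,8,9}; box has {1,2,4,8,9} → only 3 remains.
row 7, column 3 = 5: row 7 has {3,4,6,9}; col 3 has {1,2,3,4,7}; box has {1,2,3,4,8,9} → only 5 remains.
row 8, column 3 = 6: row 8 has {4,5,8,9}; col 3 has {1,2,3,4,5,7}; box has {1,2,3,4,5,8,9} → only 6 remains.
row 9, column 9 = 7: row 9 has {1,2,4,8}; col 9 has {1,3,4,5,6,8,9}; box has {4,5,6,8,9} → only 7 remains.
row 2, column 1 = 4: row 2 has {1,2,5,6,8,9}; col 1 has {1,3,9}; box has {1,2,3,5,7,9} → only 4 remains.
row 3, column 1 = 8: row 3 has {1,3,6,9}; col 1 has {1,3,4,9}; box has {1,2,3,4,5,7,9} → only 8 remains.
row 4, column 3 = 9: row 4 has {3,6,8}; col 3 has {1,2,3,4,5,6,7}; box has {1,3,4,6,7} → only 9 remains.
row 5, column 3 = 8: row 5 has {1,2,3,5,6,7}; col 3 has {1,2,3,4,5,6,7,9}; box has {1,3,4,6,7,9} → only 8 remains.
row 5, column 7 = 4: row 5 has {1,2,3,5,6,7,8}; col 7 has {1,2,5,6,8,9}; box has {1,3,5,6,9} → only 4 remains.
row 6, column 1 = 2: row 6 has {1,3,4,5,6,7,9}; col 1 has {1,3,4,8,9}; box has {1,3,4,6,7,8,9} → only 2 remains.
row 6, column 8 = 8: row 6 has {1,2,3,4,5,6,7,9}; col 8 has {6,9}; box has {1,3,4,5,6,9} → only 8 remains.
row 7, column 1 = 7: row 7 has {3,4,5,6,9}; col 1 has {1,2,3,4,8,9}; box has {1,2,3,4,5,6,8,9} → only 7 remains.
row 7, column 9 = 2: row 7 has {3,4,5,6,7,9}; col 9 has {1,3,4,5,6,7,8,9}; box has {4,5,6,7,8,9} → only 2 remains.
row 9, column 6 = 6: row 9 has {1,2,4,7,8}; col 6 has {1,3,4,5,8,9}; box has {4} → only 6 remains.
row 9, column 8 = 3: row 9 has {1,2,4,6,7,8}; col 8 has {6,8,9}; box has {2,4,5,6,7,8,9} → only 3 remains.
row 1, column 1 = 6: row 1 has {1,2,5,7,8,9}; col 1 has {1,2,3,4,7,8,9}; box has {1,2,3,4,5,7,8,9} → only 6 remains.
row 1, column 8 = 4: row 1 has {1,2,5,6,7,8,9}; col 8 has {3,6,8,9}; box has {1,2,6,8,9} → only 4 remains.

4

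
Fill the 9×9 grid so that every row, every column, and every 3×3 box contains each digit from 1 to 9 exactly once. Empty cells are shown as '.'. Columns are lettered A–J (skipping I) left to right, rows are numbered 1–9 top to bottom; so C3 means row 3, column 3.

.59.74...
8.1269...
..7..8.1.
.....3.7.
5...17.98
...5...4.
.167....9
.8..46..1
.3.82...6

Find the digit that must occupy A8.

B2 = 4: row 2 has {1,2,6,8,9}; col 2 has {1,3,5,8}; box has {1,5,7,8,9} → only 4 remains.
D3 = 3: row 3 has {1,7,8}; col 4 has {2,5,7,8}; box has {2,4,6,7,8,9} → only 3 remains.
E3 = 5: row 3 has {1,3,7,8}; col 5 has {1,2,4,6,7}; box has {2,3,4,6,7,8,9} → only 5 remains.
F6 = 2: row 6 has {4,5}; col 6 has {3,4,6,7,8,9}; box has {1,3,5,7} → only 2 remains.
J6 = 3: row 6 has {2,4,5}; col 9 has {1,6,8,9}; box has {4,7,8,9} → only 3 remains.
E7 = 3: row 7 has {1,6,7,9}; col 5 has {1,2,4,5,6,7}; box has {2,4,6,7,8} → only 3 remains.
F7 = 5: row 7 has {1,3,6,7,9}; col 6 has {2,3,4,6,7,8,9}; box has {2,3,4,6,7,8} → only 5 remains.
D8 = 9: row 8 has {1,4,6,8}; col 4 has {2,3,5,7,8}; box has {2,3,4,5,6,7,8} → only 9 remains.
F9 = 1: row 9 has {2,3,6,8}; col 6 has {2,3,4,5,6,7,8,9}; box has {2,3,4,5,6,7,8,9} → only 1 remains.
H9 = 5: row 9 has {1,2,3,6,8}; col 8 has {1,4,7,9}; box has {1,6,9} → only 5 remains.
D1 = 1: row 1 has {4,5,7,9}; col 4 has {2,3,5,7,8,9}; box has {2,3,4,5,6,7,8,9} → only 1 remains.
J1 = 2: row 1 has {1,4,5,7,9}; col 9 has {1,3,6,8,9}; box has {1} → only 2 remains.
H2 = 3: row 2 has {1,2,4,6,8,9}; col 8 has {1,4,5,7,9}; box has {1,2} → only 3 remains.
J3 = 4: row 3 has {1,3,5,7,8}; col 9 has {1,2,3,6,8,9}; box has {1,2,3} → only 4 remains.
J4 = 5: row 4 has {3,7}; col 9 has {1,2,3,4,6,8,9}; box has {3,4,7,8,9} → only 5 remains.
C6 = 8: row 6 has {2,3,4,5}; col 3 has {1,6,7,9}; box has {5} → only 8 remains.
E6 = 9: row 6 has {2,3,4,5,8}; col 5 has {1,2,3,4,5,6,7}; box has {1,2,3,5,7} → only 9 remains.
H8 = 2: row 8 has {1,4,6,8,9}; col 8 has {1,3,4,5,7,9}; box has {1,5,6,9} → only 2 remains.
C9 = 4: row 9 has {1,2,3,5,6,8}; col 3 has {1,6,7,8,9}; box has {1,3,6,8} → only 4 remains.
G9 = 7: row 9 has {1,2,3,4,5,6,8}; col 7 has {}; box has {1,2,5,6,9} → only 7 remains.
G2 = 5: row 2 has {1,2,3,4,6,8,9}; col 7 has {7}; box has {1,2,3,4} → only 5 remains.
J2 = 7: row 2 has {1,2,3,4,5,6,8,9}; col 9 has {1,2,3,4,5,6,8,9}; box has {1,2,3,4,5} → only 7 remains.
C4 = 2: row 4 has {3,5,7}; col 3 has {1,4,6,7,8,9}; box has {5,8} → only 2 remains.
E4 = 8: row 4 has {2,3,5,7}; col 5 has {1,2,3,4,5,6,7,9}; box has {1,2,3,5,7,9} → only 8 remains.
B5 = 6: row 5 has {1,5,7,8,9}; col 2 has {1,3,4,5,8}; box has {2,5,8} → only 6 remains.
C5 = 3: row 5 has {1,5,6,7,8,9}; col 3 has {1,2,4,6,7,8,9}; box has {2,5,6,8} → only 3 remains.
D5 = 4: row 5 has {1,3,5,6,7,8,9}; col 4 has {1,2,3,5,7,8,9}; box has {1,2,3,5,7,8,9} → only 4 remains.
G5 = 2: row 5 has {1,3,4,5,6,7,8,9}; col 7 has {5,7}; box has {3,4,5,7,8,9} → only 2 remains.
B6 = 7: row 6 has {2,3,4,5,8,9}; col 2 has {1,3,4,5,6,8}; box has {2,3,5,6,8} → only 7 remains.
A7 = 2: row 7 has {1,3,5,6,7,9}; col 1 has {5,8}; box has {1,3,4,6,8} → only 2 remains.
H7 = 8: row 7 has {1,2,3,5,6,7,9}; col 8 has {1,2,3,4,5,7,9}; box has {1,2,5,6,7,9} → only 8 remains.
A8 = 7: row 8 has {1,2,4,6,8,9}; col 1 has {2,5,8}; box has {1,2,3,4,6,8} → only 7 remains.

7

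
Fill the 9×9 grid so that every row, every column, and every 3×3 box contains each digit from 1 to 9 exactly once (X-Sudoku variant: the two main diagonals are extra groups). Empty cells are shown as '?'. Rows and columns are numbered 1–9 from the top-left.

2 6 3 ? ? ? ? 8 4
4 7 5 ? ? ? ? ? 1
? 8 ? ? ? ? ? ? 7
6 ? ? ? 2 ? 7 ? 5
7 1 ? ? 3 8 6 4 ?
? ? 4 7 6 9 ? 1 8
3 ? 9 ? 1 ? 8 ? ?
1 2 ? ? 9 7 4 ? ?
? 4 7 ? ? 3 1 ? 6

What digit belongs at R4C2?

9

R2C5 = 8 (sole candidate).
R2C8 = 6 (sole candidate).
R3C1 = 9 (sole candidate).
R3C3 = 1 (sole candidate).
R3C7 = 5 (sole candidate).
R4C3 = 8 (sole candidate).
R4C4 = 4 (sole candidate).
R4C6 = 1 (sole candidate).
R5C3 = 2 (sole candidate).
R5C4 = 5 (sole candidate).
R5C9 = 9 (sole candidate).
R6C1 = 5 (sole candidate).
R6C2 = 3 (sole candidate).
R6C7 = 2 (sole candidate).
R7C2 = 5 (sole candidate).
R7C9 = 2 (sole candidate).
R8C3 = 6 (sole candidate).
R8C4 = 8 (sole candidate).
R8C8 = 5 (sole candidate).
R8C9 = 3 (sole candidate).
R9C1 = 8 (sole candidate).
R9C4 = 2 (sole candidate).
R9C5 = 5 (sole candidate).
R9C8 = 9 (sole candidate).
R1C5 = 7 (sole candidate).
R1C6 = 5 (sole candidate).
R1C7 = 9 (sole candidate).
R2C6 = 2 (sole candidate).
R2C7 = 3 (sole candidate).
R3C5 = 4 (sole candidate).
R3C6 = 6 (sole candidate).
R3C8 = 2 (sole candidate).
R4C2 = 9: row 4 has {1,2,4,5,6,7,8}; col 2 has {1,2,3,4,5,6,7,8}; box has {1,2,3,4,5,6,7,8} → only 9 remains.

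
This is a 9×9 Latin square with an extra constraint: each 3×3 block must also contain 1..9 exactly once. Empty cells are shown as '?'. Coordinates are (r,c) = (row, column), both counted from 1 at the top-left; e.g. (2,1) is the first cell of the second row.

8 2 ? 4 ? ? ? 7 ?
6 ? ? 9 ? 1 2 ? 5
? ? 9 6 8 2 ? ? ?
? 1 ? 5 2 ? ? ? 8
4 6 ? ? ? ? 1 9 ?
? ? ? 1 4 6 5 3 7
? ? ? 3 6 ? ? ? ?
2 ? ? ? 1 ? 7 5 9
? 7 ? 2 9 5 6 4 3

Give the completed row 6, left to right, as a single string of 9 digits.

982146537

(1,6) = 3: row 1 has {2,4,7,8}; col 6 has {1,2,5,6}; box has {1,2,4,6,8,9} → only 3 remains.
(1,7) = 9: row 1 has {2,3,4,7,8}; col 7 has {1,2,5,6,7}; box has {2,5,7} → only 9 remains.
(2,5) = 7: row 2 has {1,2,5,6,9}; col 5 has {1,2,4,6,8,9}; box has {1,2,3,4,6,8,9} → only 7 remains.
(2,8) = 8: row 2 has {1,2,5,6,7,9}; col 8 has {3,4,5,7,9}; box has {2,5,7,9} → only 8 remains.
(3,8) = 1: row 3 has {2,6,8,9}; col 8 has {3,4,5,7,8,9}; box has {2,5,7,8,9} → only 1 remains.
(3,9) = 4: row 3 has {1,2,6,8,9}; col 9 has {3,5,7,8,9}; box has {1,2,5,7,8,9} → only 4 remains.
(4,7) = 4: row 4 has {1,2,5,8}; col 7 has {1,2,5,6,7,9}; box has {1,3,5,7,8,9} → only 4 remains.
(4,8) = 6: row 4 has {1,2,4,5,8}; col 8 has {1,3,4,5,7,8,9}; box has {1,3,4,5,7,8,9} → only 6 remains.
(5,5) = 3: row 5 has {1,4,6,9}; col 5 has {1,2,4,6,7,8,9}; box has {1,2,4,5,6} → only 3 remains.
(5,9) = 2: row 5 has {1,3,4,6,9}; col 9 has {3,4,5,7,8,9}; box has {1,3,4,5,6,7,8,9} → only 2 remains.
(6,1) = 9: row 6 has {1,3,4,5,6,7}; col 1 has {2,4,6,8}; box has {1,4,6} → only 9 remains.
(6,2) = 8: row 6 has {1,3,4,5,6,7,9}; col 2 has {1,2,6,7}; box has {1,4,6,9} → only 8 remains.
(6,3) = 2: row 6 has {1,3,4,5,6,7,8,9}; col 3 has {9}; box has {1,4,6,8,9} → only 2 remains.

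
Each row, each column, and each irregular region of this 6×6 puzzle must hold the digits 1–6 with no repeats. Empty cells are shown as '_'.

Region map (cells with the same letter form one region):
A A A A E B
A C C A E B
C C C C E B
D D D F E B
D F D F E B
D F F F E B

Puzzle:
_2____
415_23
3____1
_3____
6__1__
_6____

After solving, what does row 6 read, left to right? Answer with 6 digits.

r2c4 = 6: row 2 has {1,2,3,4,5}; col 4 has {1}; region has {2,4} → only 6 remains.
r3c2 = 4: row 3 has {1,3}; col 2 has {1,2,3,6}; region has {1,3,5} → only 4 remains.
r3c4 = 2: row 3 has {1,3,4}; col 4 has {1,6}; region has {1,3,4,5} → only 2 remains.
r5c2 = 5: row 5 has {1,6}; col 2 has {1,2,3,4,6}; region has {1,6} → only 5 remains.
r3c3 = 6: row 3 has {1,2,3,4}; col 3 has {5}; region has {1,2,3,4,5} → only 6 remains.
r3c5 = 5: row 3 has {1,2,3,4,6}; col 5 has {2}; region has {2} → only 5 remains.
r4c4 = 4: row 4 has {3}; col 4 has {1,2,6}; region has {1,5,6} → only 4 remains.
r6c4 = 3: row 6 has {6}; col 4 has {1,2,4,6}; region has {1,4,5,6} → only 3 remains.
r1c4 = 5: row 1 has {2}; col 4 has {1,2,3,4,6}; region has {2,4,6} → only 5 remains.
r6c3 = 2: row 6 has {3,6}; col 3 has {5,6}; region has {1,3,4,5,6} → only 2 remains.
r1c1 = 1: row 1 has {2,5}; col 1 has {3,4,6}; region has {2,4,5,6} → only 1 remains.
r1c3 = 3: row 1 has {1,2,5}; col 3 has {2,5,6}; region has {1,2,4,5,6} → only 3 remains.
r4c3 = 1: row 4 has {3,4}; col 3 has {2,3,5,6}; region has {3,6} → only 1 remains.
r4c5 = 6: row 4 has {1,3,4}; col 5 has {2,5}; region has {2,5} → only 6 remains.
r5c3 = 4: row 5 has {1,5,6}; col 3 has {1,2,3,5,6}; region has {1,3,6} → only 4 remains.
r5c5 = 3: row 5 has {1,4,5,6}; col 5 has {2,5,6}; region has {2,5,6} → only 3 remains.
r5c6 = 2: row 5 has {1,3,4,5,6}; col 6 has {1,3}; region has {1,3} → only 2 remains.
r6c1 = 5: row 6 has {2,3,6}; col 1 has {1,3,4,6}; region has {1,3,4,6} → only 5 remains.
r6c6 = 4: row 6 has {2,3,5,6}; col 6 has {1,2,3}; region has {1,2,3} → only 4 remains.
r1c5 = 4: row 1 has {1,2,3,5}; col 5 has {2,3,5,6}; region has {2,3,5,6} → only 4 remains.
r1c6 = 6: row 1 has {1,2,3,4,5}; col 6 has {1,2,3,4}; region has {1,2,3,4} → only 6 remains.
r4c1 = 2: row 4 has {1,3,4,6}; col 1 has {1,3,4,5,6}; region has {1,3,4,5,6} → only 2 remains.
r4c6 = 5: row 4 has {1,2,3,4,6}; col 6 has {1,2,3,4,6}; region has {1,2,3,4,6} → only 5 remains.
r6c5 = 1: row 6 has {2,3,4,5,6}; col 5 has {2,3,4,5,6}; region has {2,3,4,5,6} → only 1 remains.

562314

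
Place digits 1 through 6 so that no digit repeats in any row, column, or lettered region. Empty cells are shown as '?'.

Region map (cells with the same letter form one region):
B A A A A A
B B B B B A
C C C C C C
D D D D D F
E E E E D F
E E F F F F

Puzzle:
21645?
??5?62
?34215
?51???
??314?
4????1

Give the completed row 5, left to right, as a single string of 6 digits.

523146

R1C6 = 3: row 1 has {1,2,4,5,6}; col 6 has {1,2,5}; region has {1,2,4,5,6} → only 3 remains.
R2C2 = 4: row 2 has {2,5,6}; col 2 has {1,3,5}; region has {2,5,6} → only 4 remains.
R2C4 = 3: row 2 has {2,4,5,6}; col 4 has {1,2,4}; region has {2,4,5,6} → only 3 remains.
R3C1 = 6: row 3 has {1,2,3,4,5}; col 1 has {2,4}; region has {1,2,3,4,5} → only 6 remains.
R4C1 = 3: row 4 has {1,5}; col 1 has {2,4,6}; region has {1,4,5} → only 3 remains.
R4C4 = 6: row 4 has {1,3,5}; col 4 has {1,2,3,4}; region has {1,3,4,5} → only 6 remains.
R4C5 = 2: row 4 has {1,3,5,6}; col 5 has {1,4,5,6}; region has {1,3,4,5,6} → only 2 remains.
R4C6 = 4: row 4 has {1,2,3,5,6}; col 6 has {1,2,3,5}; region has {1} → only 4 remains.
R5C1 = 5: row 5 has {1,3,4}; col 1 has {2,3,4,6}; region has {1,3,4} → only 5 remains.
R5C6 = 6: row 5 has {1,3,4,5}; col 6 has {1,2,3,4,5}; region has {1,4} → only 6 remains.
R6C3 = 2: row 6 has {1,4}; col 3 has {1,3,4,5,6}; region has {1,4,6} → only 2 remains.
R6C4 = 5: row 6 has {1,2,4}; col 4 has {1,2,3,4,6}; region has {1,2,4,6} → only 5 remains.
R6C5 = 3: row 6 has {1,2,4,5}; col 5 has {1,2,4,5,6}; region has {1,2,4,5,6} → only 3 remains.
R2C1 = 1: row 2 has {2,3,4,5,6}; col 1 has {2,3,4,5,6}; region has {2,3,4,5,6} → only 1 remains.
R5C2 = 2: row 5 has {1,3,4,5,6}; col 2 has {1,3,4,5}; region has {1,3,4,5} → only 2 remains.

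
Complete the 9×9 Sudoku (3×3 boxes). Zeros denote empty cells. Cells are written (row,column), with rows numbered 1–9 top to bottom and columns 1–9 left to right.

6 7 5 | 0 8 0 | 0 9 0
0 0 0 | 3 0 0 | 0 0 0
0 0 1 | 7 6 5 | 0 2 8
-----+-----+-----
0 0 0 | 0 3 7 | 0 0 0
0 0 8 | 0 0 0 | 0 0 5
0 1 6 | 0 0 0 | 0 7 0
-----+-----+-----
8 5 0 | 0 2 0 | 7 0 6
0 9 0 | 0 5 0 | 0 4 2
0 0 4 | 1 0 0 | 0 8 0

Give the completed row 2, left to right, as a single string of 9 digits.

482319657

(7,3) = 3: row 7 has {2,5,6,7,8}; col 3 has {1,4,5,6,8}; box has {4,5,8,9} → only 3 remains.
(7,8) = 1: row 7 has {2,3,5,6,7,8}; col 8 has {2,4,7,8,9}; box has {2,4,6,7,8} → only 1 remains.
(8,3) = 7: row 8 has {2,4,5,9}; col 3 has {1,3,4,5,6,8}; box has {3,4,5,8,9} → only 7 remains.
(8,7) = 3: row 8 has {2,4,5,7,9}; col 7 has {7}; box has {1,2,4,6,7,8} → only 3 remains.
(9,1) = 2: row 9 has {1,4,8}; col 1 has {6,8}; box has {3,4,5,7,8,9} → only 2 remains.
(9,2) = 6: row 9 has {1,2,4,8}; col 2 has {1,5,7,9}; box has {2,3,4,5,7,8,9} → only 6 remains.
(9,9) = 9: row 9 has {1,2,4,6,8}; col 9 has {2,5,6,8}; box has {1,2,3,4,6,7,8} → only 9 remains.
(3,7) = 4: row 3 has {1,2,5,6,7,8}; col 7 has {3,7}; box has {2,8,9} → only 4 remains.
(4,8) = 6: row 4 has {3,7}; col 8 has {1,2,4,7,8,9}; box has {5,7} → only 6 remains.
(5,8) = 3: row 5 has {5,8}; col 8 has {1,2,4,6,7,8,9}; box has {5,6,7} → only 3 remains.
(6,9) = 4: row 6 has {1,6,7}; col 9 has {2,5,6,8,9}; box has {3,5,6,7} → only 4 remains.
(8,1) = 1: row 8 has {2,3,4,5,7,9}; col 1 has {2,6,8}; box has {2,3,4,5,6,7,8,9} → only 1 remains.
(9,5) = 7: row 9 has {1,2,4,6,8,9}; col 5 has {2,3,5,6,8}; box has {1,2,5} → only 7 remains.
(9,6) = 3: row 9 has {1,2,4,6,7,8,9}; col 6 has {5,7}; box has {1,2,5,7} → only 3 remains.
(9,7) = 5: row 9 has {1,2,3,4,6,7,8,9}; col 7 has {3,4,7}; box has {1,2,3,4,6,7,8,9} → only 5 remains.
(1,7) = 1: row 1 has {5,6,7,8,9}; col 7 has {3,4,5,7}; box has {2,4,8,9} → only 1 remains.
(1,9) = 3: row 1 has {1,5,6,7,8,9}; col 9 has {2,4,5,6,8,9}; box has {1,2,4,8,9} → only 3 remains.
(2,7) = 6: row 2 has {3}; col 7 has {1,3,4,5,7}; box has {1,2,3,4,8,9} → only 6 remains.
(2,8) = 5: row 2 has {3,6}; col 8 has {1,2,3,4,6,7,8,9}; box has {1,2,3,4,6,8,9} → only 5 remains.
(2,9) = 7: row 2 has {3,5,6}; col 9 has {2,3,4,5,6,8,9}; box has {1,2,3,4,5,6,8,9} → only 7 remains.
(3,2) = 3: row 3 has {1,2,4,5,6,7,8}; col 2 has {1,5,6,7,9}; box has {1,5,6,7} → only 3 remains.
(4,9) = 1: row 4 has {3,6,7}; col 9 has {2,3,4,5,6,7,8,9}; box has {3,4,5,6,7} → only 1 remains.
(6,5) = 9: row 6 has {1,4,6,7}; col 5 has {2,3,5,6,7,8}; box has {3,7} → only 9 remains.
(3,1) = 9: row 3 has {1,2,3,4,5,6,7,8}; col 1 has {1,2,6,8}; box has {1,3,5,6,7} → only 9 remains.
(2,1) = 4: row 2 has {3,5,6,7}; col 1 has {1,2,6,8,9}; box has {1,3,5,6,7,9} → only 4 remains.
(2,3) = 2: row 2 has {3,4,5,6,7}; col 3 has {1,3,4,5,6,7,8}; box has {1,3,4,5,6,7,9} → only 2 remains.
(2,5) = 1: row 2 has {2,3,4,5,6,7}; col 5 has {2,3,5,6,7,8,9}; box has {3,5,6,7,8} → only 1 remains.
(2,6) = 9: row 2 has {1,2,3,4,5,6,7}; col 6 has {3,5,7}; box has {1,3,5,6,7,8} → only 9 remains.
(4,1) = 5: row 4 has {1,3,6,7}; col 1 has {1,2,4,6,8,9}; box has {1,6,8} → only 5 remains.
(4,3) = 9: row 4 has {1,3,5,6,7}; col 3 has {1,2,3,4,5,6,7,8}; box has {1,5,6,8} → only 9 remains.
(5,1) = 7: row 5 has {3,5,8}; col 1 has {1,2,4,5,6,8,9}; box has {1,5,6,8,9} → only 7 remains.
(5,5) = 4: row 5 has {3,5,7,8}; col 5 has {1,2,3,5,6,7,8,9}; box has {3,7,9} → only 4 remains.
(6,1) = 3: row 6 has {1,4,6,7,9}; col 1 has {1,2,4,5,6,7,8,9}; box has {1,5,6,7,8,9} → only 3 remains.
(7,6) = 4: row 7 has {1,2,3,5,6,7,8}; col 6 has {3,5,7,9}; box has {1,2,3,5,7} → only 4 remains.
(1,6) = 2: row 1 has {1,3,5,6,7,8,9}; col 6 has {3,4,5,7,9}; box has {1,3,5,6,7,8,9} → only 2 remains.
(2,2) = 8: row 2 has {1,2,3,4,5,6,7,9}; col 2 has {1,3,5,6,7,9}; box has {1,2,3,4,5,6,7,9} → only 8 remains.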